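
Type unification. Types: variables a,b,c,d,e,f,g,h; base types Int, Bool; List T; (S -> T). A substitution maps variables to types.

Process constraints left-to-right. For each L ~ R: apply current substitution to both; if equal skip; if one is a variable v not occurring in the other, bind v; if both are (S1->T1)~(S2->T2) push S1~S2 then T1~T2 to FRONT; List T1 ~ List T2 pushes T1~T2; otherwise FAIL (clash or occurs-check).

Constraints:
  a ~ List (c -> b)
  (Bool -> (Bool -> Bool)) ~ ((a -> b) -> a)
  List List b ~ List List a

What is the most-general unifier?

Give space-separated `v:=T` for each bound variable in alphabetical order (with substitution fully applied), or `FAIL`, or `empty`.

step 1: unify a ~ List (c -> b)  [subst: {-} | 2 pending]
  bind a := List (c -> b)
step 2: unify (Bool -> (Bool -> Bool)) ~ ((List (c -> b) -> b) -> List (c -> b))  [subst: {a:=List (c -> b)} | 1 pending]
  -> decompose arrow: push Bool~(List (c -> b) -> b), (Bool -> Bool)~List (c -> b)
step 3: unify Bool ~ (List (c -> b) -> b)  [subst: {a:=List (c -> b)} | 2 pending]
  clash: Bool vs (List (c -> b) -> b)

Answer: FAIL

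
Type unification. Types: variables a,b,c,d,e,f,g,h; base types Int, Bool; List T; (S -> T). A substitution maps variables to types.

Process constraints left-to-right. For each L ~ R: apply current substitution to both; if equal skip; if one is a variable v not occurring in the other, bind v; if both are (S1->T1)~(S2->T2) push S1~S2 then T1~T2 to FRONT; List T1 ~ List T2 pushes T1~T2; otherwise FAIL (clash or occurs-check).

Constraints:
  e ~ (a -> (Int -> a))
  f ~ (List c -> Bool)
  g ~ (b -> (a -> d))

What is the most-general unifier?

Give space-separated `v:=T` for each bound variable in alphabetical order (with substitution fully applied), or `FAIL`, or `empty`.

step 1: unify e ~ (a -> (Int -> a))  [subst: {-} | 2 pending]
  bind e := (a -> (Int -> a))
step 2: unify f ~ (List c -> Bool)  [subst: {e:=(a -> (Int -> a))} | 1 pending]
  bind f := (List c -> Bool)
step 3: unify g ~ (b -> (a -> d))  [subst: {e:=(a -> (Int -> a)), f:=(List c -> Bool)} | 0 pending]
  bind g := (b -> (a -> d))

Answer: e:=(a -> (Int -> a)) f:=(List c -> Bool) g:=(b -> (a -> d))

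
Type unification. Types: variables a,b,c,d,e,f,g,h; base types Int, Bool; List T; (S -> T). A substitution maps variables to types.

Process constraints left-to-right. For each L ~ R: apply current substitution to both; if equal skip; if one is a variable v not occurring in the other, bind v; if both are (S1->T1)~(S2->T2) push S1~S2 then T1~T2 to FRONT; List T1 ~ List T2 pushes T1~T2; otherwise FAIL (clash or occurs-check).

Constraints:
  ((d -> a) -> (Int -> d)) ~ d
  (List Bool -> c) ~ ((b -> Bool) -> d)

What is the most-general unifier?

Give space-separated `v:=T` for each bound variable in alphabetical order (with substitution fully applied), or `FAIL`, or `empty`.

Answer: FAIL

Derivation:
step 1: unify ((d -> a) -> (Int -> d)) ~ d  [subst: {-} | 1 pending]
  occurs-check fail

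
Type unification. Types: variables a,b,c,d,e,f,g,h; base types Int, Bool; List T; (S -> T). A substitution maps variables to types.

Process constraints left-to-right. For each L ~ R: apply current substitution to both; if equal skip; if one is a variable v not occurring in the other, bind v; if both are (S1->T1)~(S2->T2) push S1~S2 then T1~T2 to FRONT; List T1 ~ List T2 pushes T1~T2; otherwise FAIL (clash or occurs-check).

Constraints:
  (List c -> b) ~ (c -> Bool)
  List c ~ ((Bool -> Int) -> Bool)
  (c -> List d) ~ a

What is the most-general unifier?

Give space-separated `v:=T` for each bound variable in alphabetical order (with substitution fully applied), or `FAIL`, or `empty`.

Answer: FAIL

Derivation:
step 1: unify (List c -> b) ~ (c -> Bool)  [subst: {-} | 2 pending]
  -> decompose arrow: push List c~c, b~Bool
step 2: unify List c ~ c  [subst: {-} | 3 pending]
  occurs-check fail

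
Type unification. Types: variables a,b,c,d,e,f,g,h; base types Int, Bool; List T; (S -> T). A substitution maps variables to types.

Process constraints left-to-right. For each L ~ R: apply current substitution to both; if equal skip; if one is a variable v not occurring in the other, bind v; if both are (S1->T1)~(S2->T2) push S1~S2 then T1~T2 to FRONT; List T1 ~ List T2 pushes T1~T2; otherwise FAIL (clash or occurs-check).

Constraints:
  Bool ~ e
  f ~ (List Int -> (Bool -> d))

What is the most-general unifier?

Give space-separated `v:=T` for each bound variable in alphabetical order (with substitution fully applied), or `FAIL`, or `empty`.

step 1: unify Bool ~ e  [subst: {-} | 1 pending]
  bind e := Bool
step 2: unify f ~ (List Int -> (Bool -> d))  [subst: {e:=Bool} | 0 pending]
  bind f := (List Int -> (Bool -> d))

Answer: e:=Bool f:=(List Int -> (Bool -> d))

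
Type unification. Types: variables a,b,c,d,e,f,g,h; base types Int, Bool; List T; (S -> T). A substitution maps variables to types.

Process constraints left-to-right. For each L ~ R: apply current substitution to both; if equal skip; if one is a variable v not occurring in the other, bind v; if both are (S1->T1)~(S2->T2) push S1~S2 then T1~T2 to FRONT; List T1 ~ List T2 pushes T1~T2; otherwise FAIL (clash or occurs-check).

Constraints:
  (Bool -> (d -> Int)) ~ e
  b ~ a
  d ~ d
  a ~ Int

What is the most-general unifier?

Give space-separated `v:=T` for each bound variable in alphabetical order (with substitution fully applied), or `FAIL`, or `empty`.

step 1: unify (Bool -> (d -> Int)) ~ e  [subst: {-} | 3 pending]
  bind e := (Bool -> (d -> Int))
step 2: unify b ~ a  [subst: {e:=(Bool -> (d -> Int))} | 2 pending]
  bind b := a
step 3: unify d ~ d  [subst: {e:=(Bool -> (d -> Int)), b:=a} | 1 pending]
  -> identical, skip
step 4: unify a ~ Int  [subst: {e:=(Bool -> (d -> Int)), b:=a} | 0 pending]
  bind a := Int

Answer: a:=Int b:=Int e:=(Bool -> (d -> Int))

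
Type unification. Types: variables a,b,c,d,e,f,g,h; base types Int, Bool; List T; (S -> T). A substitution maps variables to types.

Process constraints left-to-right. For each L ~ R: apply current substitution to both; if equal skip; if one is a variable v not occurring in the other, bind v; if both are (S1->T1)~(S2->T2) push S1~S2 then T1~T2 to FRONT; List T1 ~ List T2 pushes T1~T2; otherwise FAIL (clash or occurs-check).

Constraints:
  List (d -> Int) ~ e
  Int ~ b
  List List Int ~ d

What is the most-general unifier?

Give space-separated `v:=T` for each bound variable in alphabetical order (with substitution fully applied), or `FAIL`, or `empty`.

Answer: b:=Int d:=List List Int e:=List (List List Int -> Int)

Derivation:
step 1: unify List (d -> Int) ~ e  [subst: {-} | 2 pending]
  bind e := List (d -> Int)
step 2: unify Int ~ b  [subst: {e:=List (d -> Int)} | 1 pending]
  bind b := Int
step 3: unify List List Int ~ d  [subst: {e:=List (d -> Int), b:=Int} | 0 pending]
  bind d := List List Int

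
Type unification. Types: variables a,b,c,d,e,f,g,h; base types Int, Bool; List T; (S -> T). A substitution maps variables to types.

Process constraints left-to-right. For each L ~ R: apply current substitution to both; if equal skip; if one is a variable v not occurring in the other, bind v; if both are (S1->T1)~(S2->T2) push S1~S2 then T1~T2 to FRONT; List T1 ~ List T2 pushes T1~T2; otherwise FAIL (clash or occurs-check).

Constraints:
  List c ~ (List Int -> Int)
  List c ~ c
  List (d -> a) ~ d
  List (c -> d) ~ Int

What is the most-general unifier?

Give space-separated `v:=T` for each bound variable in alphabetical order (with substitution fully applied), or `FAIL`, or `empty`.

Answer: FAIL

Derivation:
step 1: unify List c ~ (List Int -> Int)  [subst: {-} | 3 pending]
  clash: List c vs (List Int -> Int)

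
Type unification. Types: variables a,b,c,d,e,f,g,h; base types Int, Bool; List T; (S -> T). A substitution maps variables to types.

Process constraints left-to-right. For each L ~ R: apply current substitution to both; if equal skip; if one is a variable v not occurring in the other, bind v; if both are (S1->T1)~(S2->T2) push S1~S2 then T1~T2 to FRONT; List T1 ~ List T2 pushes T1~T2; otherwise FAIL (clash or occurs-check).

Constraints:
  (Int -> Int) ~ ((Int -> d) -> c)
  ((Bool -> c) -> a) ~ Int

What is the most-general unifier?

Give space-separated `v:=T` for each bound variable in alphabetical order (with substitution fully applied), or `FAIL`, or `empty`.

Answer: FAIL

Derivation:
step 1: unify (Int -> Int) ~ ((Int -> d) -> c)  [subst: {-} | 1 pending]
  -> decompose arrow: push Int~(Int -> d), Int~c
step 2: unify Int ~ (Int -> d)  [subst: {-} | 2 pending]
  clash: Int vs (Int -> d)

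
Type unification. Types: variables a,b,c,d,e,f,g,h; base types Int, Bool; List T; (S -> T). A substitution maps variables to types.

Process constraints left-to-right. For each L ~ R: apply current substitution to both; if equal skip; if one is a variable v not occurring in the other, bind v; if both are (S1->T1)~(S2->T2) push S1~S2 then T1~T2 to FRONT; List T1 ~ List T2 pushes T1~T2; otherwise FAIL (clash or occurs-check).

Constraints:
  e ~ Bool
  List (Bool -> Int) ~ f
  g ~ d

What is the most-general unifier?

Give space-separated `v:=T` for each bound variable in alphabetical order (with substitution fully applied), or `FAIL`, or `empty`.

Answer: e:=Bool f:=List (Bool -> Int) g:=d

Derivation:
step 1: unify e ~ Bool  [subst: {-} | 2 pending]
  bind e := Bool
step 2: unify List (Bool -> Int) ~ f  [subst: {e:=Bool} | 1 pending]
  bind f := List (Bool -> Int)
step 3: unify g ~ d  [subst: {e:=Bool, f:=List (Bool -> Int)} | 0 pending]
  bind g := d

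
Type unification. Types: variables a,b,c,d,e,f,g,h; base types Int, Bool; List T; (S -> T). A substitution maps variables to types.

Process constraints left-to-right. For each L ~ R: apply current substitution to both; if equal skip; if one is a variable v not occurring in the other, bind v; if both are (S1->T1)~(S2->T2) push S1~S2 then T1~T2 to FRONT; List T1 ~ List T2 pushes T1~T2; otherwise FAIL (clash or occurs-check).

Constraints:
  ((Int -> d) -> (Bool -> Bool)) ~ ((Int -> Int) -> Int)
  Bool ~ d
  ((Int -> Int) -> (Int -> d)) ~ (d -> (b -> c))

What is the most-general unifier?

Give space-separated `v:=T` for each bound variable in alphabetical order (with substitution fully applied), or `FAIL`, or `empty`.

step 1: unify ((Int -> d) -> (Bool -> Bool)) ~ ((Int -> Int) -> Int)  [subst: {-} | 2 pending]
  -> decompose arrow: push (Int -> d)~(Int -> Int), (Bool -> Bool)~Int
step 2: unify (Int -> d) ~ (Int -> Int)  [subst: {-} | 3 pending]
  -> decompose arrow: push Int~Int, d~Int
step 3: unify Int ~ Int  [subst: {-} | 4 pending]
  -> identical, skip
step 4: unify d ~ Int  [subst: {-} | 3 pending]
  bind d := Int
step 5: unify (Bool -> Bool) ~ Int  [subst: {d:=Int} | 2 pending]
  clash: (Bool -> Bool) vs Int

Answer: FAIL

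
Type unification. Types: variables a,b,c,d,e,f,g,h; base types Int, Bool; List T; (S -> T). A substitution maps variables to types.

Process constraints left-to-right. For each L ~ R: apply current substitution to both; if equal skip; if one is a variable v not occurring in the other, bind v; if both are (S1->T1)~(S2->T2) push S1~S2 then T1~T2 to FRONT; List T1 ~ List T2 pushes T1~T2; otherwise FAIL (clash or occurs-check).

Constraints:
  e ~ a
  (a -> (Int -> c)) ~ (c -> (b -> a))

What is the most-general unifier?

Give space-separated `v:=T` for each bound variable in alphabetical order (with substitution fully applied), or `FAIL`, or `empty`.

step 1: unify e ~ a  [subst: {-} | 1 pending]
  bind e := a
step 2: unify (a -> (Int -> c)) ~ (c -> (b -> a))  [subst: {e:=a} | 0 pending]
  -> decompose arrow: push a~c, (Int -> c)~(b -> a)
step 3: unify a ~ c  [subst: {e:=a} | 1 pending]
  bind a := c
step 4: unify (Int -> c) ~ (b -> c)  [subst: {e:=a, a:=c} | 0 pending]
  -> decompose arrow: push Int~b, c~c
step 5: unify Int ~ b  [subst: {e:=a, a:=c} | 1 pending]
  bind b := Int
step 6: unify c ~ c  [subst: {e:=a, a:=c, b:=Int} | 0 pending]
  -> identical, skip

Answer: a:=c b:=Int e:=c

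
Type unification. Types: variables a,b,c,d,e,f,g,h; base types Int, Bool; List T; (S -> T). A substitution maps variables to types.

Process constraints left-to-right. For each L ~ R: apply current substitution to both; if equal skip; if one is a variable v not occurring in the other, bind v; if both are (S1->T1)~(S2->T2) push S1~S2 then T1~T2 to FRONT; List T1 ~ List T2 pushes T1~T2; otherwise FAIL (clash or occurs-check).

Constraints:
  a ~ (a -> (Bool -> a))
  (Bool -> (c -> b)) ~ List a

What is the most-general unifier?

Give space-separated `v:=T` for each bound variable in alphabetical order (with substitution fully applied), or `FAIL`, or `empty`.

Answer: FAIL

Derivation:
step 1: unify a ~ (a -> (Bool -> a))  [subst: {-} | 1 pending]
  occurs-check fail: a in (a -> (Bool -> a))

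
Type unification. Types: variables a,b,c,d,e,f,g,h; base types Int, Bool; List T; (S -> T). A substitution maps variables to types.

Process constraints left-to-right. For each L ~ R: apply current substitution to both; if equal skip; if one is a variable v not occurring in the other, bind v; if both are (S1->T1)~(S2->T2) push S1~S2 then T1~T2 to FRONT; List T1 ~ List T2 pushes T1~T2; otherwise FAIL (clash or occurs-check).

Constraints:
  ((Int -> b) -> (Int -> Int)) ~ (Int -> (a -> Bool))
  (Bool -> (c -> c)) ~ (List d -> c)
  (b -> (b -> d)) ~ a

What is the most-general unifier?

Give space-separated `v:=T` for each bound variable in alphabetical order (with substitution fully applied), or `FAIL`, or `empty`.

step 1: unify ((Int -> b) -> (Int -> Int)) ~ (Int -> (a -> Bool))  [subst: {-} | 2 pending]
  -> decompose arrow: push (Int -> b)~Int, (Int -> Int)~(a -> Bool)
step 2: unify (Int -> b) ~ Int  [subst: {-} | 3 pending]
  clash: (Int -> b) vs Int

Answer: FAIL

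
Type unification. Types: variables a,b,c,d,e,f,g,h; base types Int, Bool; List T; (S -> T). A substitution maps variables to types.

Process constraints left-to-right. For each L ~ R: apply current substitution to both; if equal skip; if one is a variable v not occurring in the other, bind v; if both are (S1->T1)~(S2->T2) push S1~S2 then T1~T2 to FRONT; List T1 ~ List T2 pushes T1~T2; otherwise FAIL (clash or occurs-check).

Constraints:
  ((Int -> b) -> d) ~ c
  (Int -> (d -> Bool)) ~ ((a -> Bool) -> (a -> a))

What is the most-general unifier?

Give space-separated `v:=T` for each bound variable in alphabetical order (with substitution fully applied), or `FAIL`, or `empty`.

Answer: FAIL

Derivation:
step 1: unify ((Int -> b) -> d) ~ c  [subst: {-} | 1 pending]
  bind c := ((Int -> b) -> d)
step 2: unify (Int -> (d -> Bool)) ~ ((a -> Bool) -> (a -> a))  [subst: {c:=((Int -> b) -> d)} | 0 pending]
  -> decompose arrow: push Int~(a -> Bool), (d -> Bool)~(a -> a)
step 3: unify Int ~ (a -> Bool)  [subst: {c:=((Int -> b) -> d)} | 1 pending]
  clash: Int vs (a -> Bool)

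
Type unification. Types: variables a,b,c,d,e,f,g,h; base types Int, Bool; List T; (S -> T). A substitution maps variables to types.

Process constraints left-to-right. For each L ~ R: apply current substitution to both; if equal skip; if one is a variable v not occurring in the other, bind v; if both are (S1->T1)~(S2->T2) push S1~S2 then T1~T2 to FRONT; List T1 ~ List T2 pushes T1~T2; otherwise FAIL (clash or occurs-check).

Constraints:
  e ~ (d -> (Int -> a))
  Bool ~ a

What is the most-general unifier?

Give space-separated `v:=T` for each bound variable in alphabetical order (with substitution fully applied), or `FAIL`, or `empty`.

step 1: unify e ~ (d -> (Int -> a))  [subst: {-} | 1 pending]
  bind e := (d -> (Int -> a))
step 2: unify Bool ~ a  [subst: {e:=(d -> (Int -> a))} | 0 pending]
  bind a := Bool

Answer: a:=Bool e:=(d -> (Int -> Bool))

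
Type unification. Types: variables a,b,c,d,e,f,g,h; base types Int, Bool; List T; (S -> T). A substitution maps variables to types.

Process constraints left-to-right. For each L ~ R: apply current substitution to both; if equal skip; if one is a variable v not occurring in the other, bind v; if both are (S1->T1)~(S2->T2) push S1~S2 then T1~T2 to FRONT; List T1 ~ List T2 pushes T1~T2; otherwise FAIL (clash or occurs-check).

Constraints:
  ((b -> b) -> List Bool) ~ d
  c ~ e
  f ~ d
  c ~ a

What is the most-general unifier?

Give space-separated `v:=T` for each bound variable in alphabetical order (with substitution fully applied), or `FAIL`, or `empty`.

Answer: c:=a d:=((b -> b) -> List Bool) e:=a f:=((b -> b) -> List Bool)

Derivation:
step 1: unify ((b -> b) -> List Bool) ~ d  [subst: {-} | 3 pending]
  bind d := ((b -> b) -> List Bool)
step 2: unify c ~ e  [subst: {d:=((b -> b) -> List Bool)} | 2 pending]
  bind c := e
step 3: unify f ~ ((b -> b) -> List Bool)  [subst: {d:=((b -> b) -> List Bool), c:=e} | 1 pending]
  bind f := ((b -> b) -> List Bool)
step 4: unify e ~ a  [subst: {d:=((b -> b) -> List Bool), c:=e, f:=((b -> b) -> List Bool)} | 0 pending]
  bind e := a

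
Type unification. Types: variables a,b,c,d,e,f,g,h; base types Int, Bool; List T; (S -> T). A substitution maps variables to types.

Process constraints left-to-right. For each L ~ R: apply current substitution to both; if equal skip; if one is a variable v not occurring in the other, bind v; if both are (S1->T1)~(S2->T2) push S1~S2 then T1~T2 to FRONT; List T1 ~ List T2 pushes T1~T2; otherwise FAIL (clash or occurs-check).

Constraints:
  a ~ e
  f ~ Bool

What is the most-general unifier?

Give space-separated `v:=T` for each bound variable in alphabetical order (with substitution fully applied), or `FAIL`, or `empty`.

step 1: unify a ~ e  [subst: {-} | 1 pending]
  bind a := e
step 2: unify f ~ Bool  [subst: {a:=e} | 0 pending]
  bind f := Bool

Answer: a:=e f:=Bool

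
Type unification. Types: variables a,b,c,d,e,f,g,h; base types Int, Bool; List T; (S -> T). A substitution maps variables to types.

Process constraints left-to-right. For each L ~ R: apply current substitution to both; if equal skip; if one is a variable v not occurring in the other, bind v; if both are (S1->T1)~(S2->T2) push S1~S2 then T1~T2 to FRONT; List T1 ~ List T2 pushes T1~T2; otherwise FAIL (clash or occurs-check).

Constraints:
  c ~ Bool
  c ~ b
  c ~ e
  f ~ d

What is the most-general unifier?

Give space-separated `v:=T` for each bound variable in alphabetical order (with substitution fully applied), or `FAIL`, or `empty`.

step 1: unify c ~ Bool  [subst: {-} | 3 pending]
  bind c := Bool
step 2: unify Bool ~ b  [subst: {c:=Bool} | 2 pending]
  bind b := Bool
step 3: unify Bool ~ e  [subst: {c:=Bool, b:=Bool} | 1 pending]
  bind e := Bool
step 4: unify f ~ d  [subst: {c:=Bool, b:=Bool, e:=Bool} | 0 pending]
  bind f := d

Answer: b:=Bool c:=Bool e:=Bool f:=d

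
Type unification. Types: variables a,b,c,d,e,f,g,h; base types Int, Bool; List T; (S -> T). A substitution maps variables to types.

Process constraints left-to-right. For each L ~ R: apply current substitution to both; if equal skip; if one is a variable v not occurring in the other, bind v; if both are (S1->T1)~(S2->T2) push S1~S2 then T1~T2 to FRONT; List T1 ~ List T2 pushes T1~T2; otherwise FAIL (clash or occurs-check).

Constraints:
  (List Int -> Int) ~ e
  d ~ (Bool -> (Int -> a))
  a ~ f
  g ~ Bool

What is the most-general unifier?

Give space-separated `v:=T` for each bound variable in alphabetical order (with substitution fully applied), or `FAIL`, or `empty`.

Answer: a:=f d:=(Bool -> (Int -> f)) e:=(List Int -> Int) g:=Bool

Derivation:
step 1: unify (List Int -> Int) ~ e  [subst: {-} | 3 pending]
  bind e := (List Int -> Int)
step 2: unify d ~ (Bool -> (Int -> a))  [subst: {e:=(List Int -> Int)} | 2 pending]
  bind d := (Bool -> (Int -> a))
step 3: unify a ~ f  [subst: {e:=(List Int -> Int), d:=(Bool -> (Int -> a))} | 1 pending]
  bind a := f
step 4: unify g ~ Bool  [subst: {e:=(List Int -> Int), d:=(Bool -> (Int -> a)), a:=f} | 0 pending]
  bind g := Bool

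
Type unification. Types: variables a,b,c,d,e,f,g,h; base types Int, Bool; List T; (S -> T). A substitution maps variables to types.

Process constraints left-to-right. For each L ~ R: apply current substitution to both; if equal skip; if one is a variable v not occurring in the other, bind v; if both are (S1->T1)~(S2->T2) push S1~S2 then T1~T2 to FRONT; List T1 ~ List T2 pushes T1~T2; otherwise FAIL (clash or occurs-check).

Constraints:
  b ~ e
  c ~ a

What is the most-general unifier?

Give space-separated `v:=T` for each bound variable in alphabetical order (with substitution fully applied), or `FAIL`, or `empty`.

step 1: unify b ~ e  [subst: {-} | 1 pending]
  bind b := e
step 2: unify c ~ a  [subst: {b:=e} | 0 pending]
  bind c := a

Answer: b:=e c:=a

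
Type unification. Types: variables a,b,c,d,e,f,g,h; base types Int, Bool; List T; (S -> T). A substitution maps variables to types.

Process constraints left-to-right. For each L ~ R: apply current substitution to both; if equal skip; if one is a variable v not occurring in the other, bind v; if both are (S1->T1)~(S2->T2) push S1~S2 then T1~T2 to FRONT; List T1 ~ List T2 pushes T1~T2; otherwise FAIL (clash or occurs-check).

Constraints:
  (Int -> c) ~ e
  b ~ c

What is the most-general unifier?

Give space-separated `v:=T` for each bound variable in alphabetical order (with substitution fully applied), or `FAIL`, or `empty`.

Answer: b:=c e:=(Int -> c)

Derivation:
step 1: unify (Int -> c) ~ e  [subst: {-} | 1 pending]
  bind e := (Int -> c)
step 2: unify b ~ c  [subst: {e:=(Int -> c)} | 0 pending]
  bind b := c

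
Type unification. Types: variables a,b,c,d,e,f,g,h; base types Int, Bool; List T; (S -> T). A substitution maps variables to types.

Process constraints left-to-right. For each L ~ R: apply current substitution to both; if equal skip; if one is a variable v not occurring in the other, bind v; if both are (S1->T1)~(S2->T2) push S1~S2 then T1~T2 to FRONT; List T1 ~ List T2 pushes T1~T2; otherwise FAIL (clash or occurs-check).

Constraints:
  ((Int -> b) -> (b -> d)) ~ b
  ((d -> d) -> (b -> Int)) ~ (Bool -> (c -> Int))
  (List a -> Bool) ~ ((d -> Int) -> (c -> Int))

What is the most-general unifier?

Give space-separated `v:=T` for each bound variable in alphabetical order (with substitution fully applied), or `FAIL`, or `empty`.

Answer: FAIL

Derivation:
step 1: unify ((Int -> b) -> (b -> d)) ~ b  [subst: {-} | 2 pending]
  occurs-check fail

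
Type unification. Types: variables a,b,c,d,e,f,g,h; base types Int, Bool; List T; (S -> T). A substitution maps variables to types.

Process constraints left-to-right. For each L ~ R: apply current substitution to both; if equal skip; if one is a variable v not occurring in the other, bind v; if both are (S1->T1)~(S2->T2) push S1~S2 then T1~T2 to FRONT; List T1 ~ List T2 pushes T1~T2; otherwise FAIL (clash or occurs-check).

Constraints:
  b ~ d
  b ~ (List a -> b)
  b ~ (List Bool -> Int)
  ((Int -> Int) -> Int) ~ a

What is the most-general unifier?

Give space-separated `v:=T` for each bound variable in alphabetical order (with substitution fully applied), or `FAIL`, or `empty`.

step 1: unify b ~ d  [subst: {-} | 3 pending]
  bind b := d
step 2: unify d ~ (List a -> d)  [subst: {b:=d} | 2 pending]
  occurs-check fail: d in (List a -> d)

Answer: FAIL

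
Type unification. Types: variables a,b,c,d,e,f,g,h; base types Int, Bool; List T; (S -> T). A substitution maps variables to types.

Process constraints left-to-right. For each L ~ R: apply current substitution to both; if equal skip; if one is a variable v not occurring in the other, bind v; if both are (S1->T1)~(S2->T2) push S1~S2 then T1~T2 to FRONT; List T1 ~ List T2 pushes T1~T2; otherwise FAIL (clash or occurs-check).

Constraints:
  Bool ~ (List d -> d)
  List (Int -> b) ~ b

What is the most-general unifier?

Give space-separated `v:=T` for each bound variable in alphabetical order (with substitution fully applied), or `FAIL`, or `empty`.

Answer: FAIL

Derivation:
step 1: unify Bool ~ (List d -> d)  [subst: {-} | 1 pending]
  clash: Bool vs (List d -> d)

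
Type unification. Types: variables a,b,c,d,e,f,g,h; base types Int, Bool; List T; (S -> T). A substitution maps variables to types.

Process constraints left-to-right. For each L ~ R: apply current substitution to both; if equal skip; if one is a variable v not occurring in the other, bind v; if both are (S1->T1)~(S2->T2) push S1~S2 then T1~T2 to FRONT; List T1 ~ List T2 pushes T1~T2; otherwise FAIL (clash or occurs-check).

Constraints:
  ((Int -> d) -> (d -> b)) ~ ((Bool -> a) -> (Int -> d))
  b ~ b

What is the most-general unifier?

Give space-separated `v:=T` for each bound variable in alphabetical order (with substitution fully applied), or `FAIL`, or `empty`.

step 1: unify ((Int -> d) -> (d -> b)) ~ ((Bool -> a) -> (Int -> d))  [subst: {-} | 1 pending]
  -> decompose arrow: push (Int -> d)~(Bool -> a), (d -> b)~(Int -> d)
step 2: unify (Int -> d) ~ (Bool -> a)  [subst: {-} | 2 pending]
  -> decompose arrow: push Int~Bool, d~a
step 3: unify Int ~ Bool  [subst: {-} | 3 pending]
  clash: Int vs Bool

Answer: FAIL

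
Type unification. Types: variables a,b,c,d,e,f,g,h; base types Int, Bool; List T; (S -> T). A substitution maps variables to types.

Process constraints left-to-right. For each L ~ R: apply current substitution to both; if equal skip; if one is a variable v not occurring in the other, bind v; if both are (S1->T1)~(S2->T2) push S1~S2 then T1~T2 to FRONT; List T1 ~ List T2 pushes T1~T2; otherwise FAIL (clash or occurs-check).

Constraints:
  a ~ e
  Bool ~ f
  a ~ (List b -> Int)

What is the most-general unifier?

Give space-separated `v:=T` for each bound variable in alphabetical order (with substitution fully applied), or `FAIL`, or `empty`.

step 1: unify a ~ e  [subst: {-} | 2 pending]
  bind a := e
step 2: unify Bool ~ f  [subst: {a:=e} | 1 pending]
  bind f := Bool
step 3: unify e ~ (List b -> Int)  [subst: {a:=e, f:=Bool} | 0 pending]
  bind e := (List b -> Int)

Answer: a:=(List b -> Int) e:=(List b -> Int) f:=Bool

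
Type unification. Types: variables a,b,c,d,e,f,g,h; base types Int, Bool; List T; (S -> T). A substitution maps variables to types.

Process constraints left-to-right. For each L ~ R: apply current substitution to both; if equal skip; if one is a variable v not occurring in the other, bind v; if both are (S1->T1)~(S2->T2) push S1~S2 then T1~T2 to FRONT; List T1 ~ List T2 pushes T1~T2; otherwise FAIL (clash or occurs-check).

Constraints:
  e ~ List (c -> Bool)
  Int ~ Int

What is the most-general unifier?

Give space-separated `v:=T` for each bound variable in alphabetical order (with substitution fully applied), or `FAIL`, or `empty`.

step 1: unify e ~ List (c -> Bool)  [subst: {-} | 1 pending]
  bind e := List (c -> Bool)
step 2: unify Int ~ Int  [subst: {e:=List (c -> Bool)} | 0 pending]
  -> identical, skip

Answer: e:=List (c -> Bool)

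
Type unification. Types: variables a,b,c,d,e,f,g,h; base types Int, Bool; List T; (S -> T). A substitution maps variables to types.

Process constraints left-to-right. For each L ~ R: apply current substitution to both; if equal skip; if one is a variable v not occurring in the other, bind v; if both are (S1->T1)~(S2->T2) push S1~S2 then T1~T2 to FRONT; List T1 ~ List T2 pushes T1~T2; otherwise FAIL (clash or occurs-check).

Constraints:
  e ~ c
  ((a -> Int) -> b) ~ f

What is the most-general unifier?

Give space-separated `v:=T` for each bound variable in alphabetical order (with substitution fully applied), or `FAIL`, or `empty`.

step 1: unify e ~ c  [subst: {-} | 1 pending]
  bind e := c
step 2: unify ((a -> Int) -> b) ~ f  [subst: {e:=c} | 0 pending]
  bind f := ((a -> Int) -> b)

Answer: e:=c f:=((a -> Int) -> b)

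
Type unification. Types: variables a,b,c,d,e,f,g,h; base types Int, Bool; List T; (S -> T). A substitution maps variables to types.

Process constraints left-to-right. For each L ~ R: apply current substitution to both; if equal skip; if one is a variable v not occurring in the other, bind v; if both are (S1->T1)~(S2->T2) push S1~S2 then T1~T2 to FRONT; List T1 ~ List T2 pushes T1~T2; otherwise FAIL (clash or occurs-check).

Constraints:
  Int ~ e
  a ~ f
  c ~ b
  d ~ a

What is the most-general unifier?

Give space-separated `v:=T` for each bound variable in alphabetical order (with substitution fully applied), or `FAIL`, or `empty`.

Answer: a:=f c:=b d:=f e:=Int

Derivation:
step 1: unify Int ~ e  [subst: {-} | 3 pending]
  bind e := Int
step 2: unify a ~ f  [subst: {e:=Int} | 2 pending]
  bind a := f
step 3: unify c ~ b  [subst: {e:=Int, a:=f} | 1 pending]
  bind c := b
step 4: unify d ~ f  [subst: {e:=Int, a:=f, c:=b} | 0 pending]
  bind d := f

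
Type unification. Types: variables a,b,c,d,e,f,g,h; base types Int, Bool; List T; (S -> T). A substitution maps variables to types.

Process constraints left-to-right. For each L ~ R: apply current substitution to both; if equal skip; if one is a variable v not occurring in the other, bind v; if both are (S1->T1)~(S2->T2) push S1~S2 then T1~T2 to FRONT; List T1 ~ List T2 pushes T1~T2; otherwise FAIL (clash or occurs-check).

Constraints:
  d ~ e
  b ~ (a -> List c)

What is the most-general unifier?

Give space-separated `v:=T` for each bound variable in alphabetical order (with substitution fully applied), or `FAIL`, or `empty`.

step 1: unify d ~ e  [subst: {-} | 1 pending]
  bind d := e
step 2: unify b ~ (a -> List c)  [subst: {d:=e} | 0 pending]
  bind b := (a -> List c)

Answer: b:=(a -> List c) d:=e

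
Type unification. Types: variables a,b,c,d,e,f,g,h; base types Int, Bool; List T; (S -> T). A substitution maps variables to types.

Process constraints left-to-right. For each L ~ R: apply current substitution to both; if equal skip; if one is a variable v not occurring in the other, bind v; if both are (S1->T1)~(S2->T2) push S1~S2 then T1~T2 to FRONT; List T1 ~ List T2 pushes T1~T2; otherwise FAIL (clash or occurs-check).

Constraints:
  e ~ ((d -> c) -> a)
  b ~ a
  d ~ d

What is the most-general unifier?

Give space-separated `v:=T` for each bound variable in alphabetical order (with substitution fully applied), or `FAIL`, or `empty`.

Answer: b:=a e:=((d -> c) -> a)

Derivation:
step 1: unify e ~ ((d -> c) -> a)  [subst: {-} | 2 pending]
  bind e := ((d -> c) -> a)
step 2: unify b ~ a  [subst: {e:=((d -> c) -> a)} | 1 pending]
  bind b := a
step 3: unify d ~ d  [subst: {e:=((d -> c) -> a), b:=a} | 0 pending]
  -> identical, skip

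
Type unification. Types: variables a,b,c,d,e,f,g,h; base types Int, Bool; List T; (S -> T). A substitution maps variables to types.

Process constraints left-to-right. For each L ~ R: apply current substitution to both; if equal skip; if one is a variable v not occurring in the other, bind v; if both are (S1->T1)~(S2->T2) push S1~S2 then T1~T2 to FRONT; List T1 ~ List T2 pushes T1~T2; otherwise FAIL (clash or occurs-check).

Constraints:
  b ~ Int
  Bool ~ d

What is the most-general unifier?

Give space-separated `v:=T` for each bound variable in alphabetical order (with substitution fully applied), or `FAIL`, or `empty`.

Answer: b:=Int d:=Bool

Derivation:
step 1: unify b ~ Int  [subst: {-} | 1 pending]
  bind b := Int
step 2: unify Bool ~ d  [subst: {b:=Int} | 0 pending]
  bind d := Bool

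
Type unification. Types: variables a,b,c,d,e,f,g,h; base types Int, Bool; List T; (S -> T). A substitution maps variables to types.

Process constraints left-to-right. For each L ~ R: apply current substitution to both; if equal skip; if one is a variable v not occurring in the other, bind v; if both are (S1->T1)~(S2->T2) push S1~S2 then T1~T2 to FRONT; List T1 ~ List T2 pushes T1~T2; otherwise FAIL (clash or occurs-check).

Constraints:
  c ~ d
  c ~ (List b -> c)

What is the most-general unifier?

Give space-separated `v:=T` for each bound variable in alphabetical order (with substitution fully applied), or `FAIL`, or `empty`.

step 1: unify c ~ d  [subst: {-} | 1 pending]
  bind c := d
step 2: unify d ~ (List b -> d)  [subst: {c:=d} | 0 pending]
  occurs-check fail: d in (List b -> d)

Answer: FAIL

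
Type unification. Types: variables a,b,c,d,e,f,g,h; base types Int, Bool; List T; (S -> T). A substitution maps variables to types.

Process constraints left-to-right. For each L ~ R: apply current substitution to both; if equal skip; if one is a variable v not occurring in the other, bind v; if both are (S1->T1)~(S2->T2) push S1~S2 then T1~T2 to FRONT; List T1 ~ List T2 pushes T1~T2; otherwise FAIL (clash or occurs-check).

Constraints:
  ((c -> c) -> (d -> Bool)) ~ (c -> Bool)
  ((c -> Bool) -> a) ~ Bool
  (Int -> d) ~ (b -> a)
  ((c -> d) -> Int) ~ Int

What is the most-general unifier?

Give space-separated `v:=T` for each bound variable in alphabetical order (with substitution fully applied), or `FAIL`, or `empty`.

step 1: unify ((c -> c) -> (d -> Bool)) ~ (c -> Bool)  [subst: {-} | 3 pending]
  -> decompose arrow: push (c -> c)~c, (d -> Bool)~Bool
step 2: unify (c -> c) ~ c  [subst: {-} | 4 pending]
  occurs-check fail

Answer: FAIL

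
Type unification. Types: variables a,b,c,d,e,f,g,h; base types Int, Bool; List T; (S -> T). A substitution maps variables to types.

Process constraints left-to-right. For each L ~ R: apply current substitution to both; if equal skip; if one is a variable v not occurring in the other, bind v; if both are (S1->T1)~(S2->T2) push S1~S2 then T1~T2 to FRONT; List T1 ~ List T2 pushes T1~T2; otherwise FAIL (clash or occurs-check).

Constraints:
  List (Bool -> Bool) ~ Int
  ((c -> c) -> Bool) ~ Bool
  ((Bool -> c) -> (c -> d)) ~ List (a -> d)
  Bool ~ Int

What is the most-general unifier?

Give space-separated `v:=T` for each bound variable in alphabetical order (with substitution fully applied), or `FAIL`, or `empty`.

step 1: unify List (Bool -> Bool) ~ Int  [subst: {-} | 3 pending]
  clash: List (Bool -> Bool) vs Int

Answer: FAIL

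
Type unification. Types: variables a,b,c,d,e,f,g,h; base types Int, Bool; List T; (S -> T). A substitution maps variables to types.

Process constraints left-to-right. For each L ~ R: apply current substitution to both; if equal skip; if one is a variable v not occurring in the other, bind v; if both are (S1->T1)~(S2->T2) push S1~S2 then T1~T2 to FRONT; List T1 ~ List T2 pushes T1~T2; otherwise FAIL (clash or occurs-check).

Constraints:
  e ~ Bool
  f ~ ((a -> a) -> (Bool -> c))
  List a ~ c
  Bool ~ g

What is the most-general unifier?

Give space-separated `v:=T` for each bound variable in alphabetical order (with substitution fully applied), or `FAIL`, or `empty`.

Answer: c:=List a e:=Bool f:=((a -> a) -> (Bool -> List a)) g:=Bool

Derivation:
step 1: unify e ~ Bool  [subst: {-} | 3 pending]
  bind e := Bool
step 2: unify f ~ ((a -> a) -> (Bool -> c))  [subst: {e:=Bool} | 2 pending]
  bind f := ((a -> a) -> (Bool -> c))
step 3: unify List a ~ c  [subst: {e:=Bool, f:=((a -> a) -> (Bool -> c))} | 1 pending]
  bind c := List a
step 4: unify Bool ~ g  [subst: {e:=Bool, f:=((a -> a) -> (Bool -> c)), c:=List a} | 0 pending]
  bind g := Bool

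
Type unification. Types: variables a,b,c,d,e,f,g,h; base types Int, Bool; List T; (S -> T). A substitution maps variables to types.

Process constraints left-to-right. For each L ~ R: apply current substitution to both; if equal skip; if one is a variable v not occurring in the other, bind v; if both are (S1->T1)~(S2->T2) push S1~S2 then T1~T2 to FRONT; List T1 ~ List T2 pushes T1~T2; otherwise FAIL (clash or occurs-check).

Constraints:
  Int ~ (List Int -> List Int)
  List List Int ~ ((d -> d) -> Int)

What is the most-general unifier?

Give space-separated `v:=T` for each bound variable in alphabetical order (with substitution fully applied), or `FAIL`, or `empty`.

step 1: unify Int ~ (List Int -> List Int)  [subst: {-} | 1 pending]
  clash: Int vs (List Int -> List Int)

Answer: FAIL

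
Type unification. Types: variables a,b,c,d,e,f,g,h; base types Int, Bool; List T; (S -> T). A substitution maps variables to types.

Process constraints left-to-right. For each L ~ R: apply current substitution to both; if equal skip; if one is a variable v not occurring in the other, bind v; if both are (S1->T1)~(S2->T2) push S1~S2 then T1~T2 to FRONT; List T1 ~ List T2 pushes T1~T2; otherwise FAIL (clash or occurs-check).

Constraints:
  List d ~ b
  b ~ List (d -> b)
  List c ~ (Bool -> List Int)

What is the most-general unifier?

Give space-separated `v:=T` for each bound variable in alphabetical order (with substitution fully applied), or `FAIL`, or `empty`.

Answer: FAIL

Derivation:
step 1: unify List d ~ b  [subst: {-} | 2 pending]
  bind b := List d
step 2: unify List d ~ List (d -> List d)  [subst: {b:=List d} | 1 pending]
  -> decompose List: push d~(d -> List d)
step 3: unify d ~ (d -> List d)  [subst: {b:=List d} | 1 pending]
  occurs-check fail: d in (d -> List d)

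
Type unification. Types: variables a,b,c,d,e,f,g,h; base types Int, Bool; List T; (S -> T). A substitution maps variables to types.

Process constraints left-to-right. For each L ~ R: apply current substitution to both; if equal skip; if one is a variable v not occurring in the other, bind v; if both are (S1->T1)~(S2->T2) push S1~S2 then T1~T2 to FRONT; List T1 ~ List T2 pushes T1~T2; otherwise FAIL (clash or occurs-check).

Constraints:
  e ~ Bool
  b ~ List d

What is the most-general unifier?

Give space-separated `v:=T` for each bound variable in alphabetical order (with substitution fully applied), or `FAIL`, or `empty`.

step 1: unify e ~ Bool  [subst: {-} | 1 pending]
  bind e := Bool
step 2: unify b ~ List d  [subst: {e:=Bool} | 0 pending]
  bind b := List d

Answer: b:=List d e:=Bool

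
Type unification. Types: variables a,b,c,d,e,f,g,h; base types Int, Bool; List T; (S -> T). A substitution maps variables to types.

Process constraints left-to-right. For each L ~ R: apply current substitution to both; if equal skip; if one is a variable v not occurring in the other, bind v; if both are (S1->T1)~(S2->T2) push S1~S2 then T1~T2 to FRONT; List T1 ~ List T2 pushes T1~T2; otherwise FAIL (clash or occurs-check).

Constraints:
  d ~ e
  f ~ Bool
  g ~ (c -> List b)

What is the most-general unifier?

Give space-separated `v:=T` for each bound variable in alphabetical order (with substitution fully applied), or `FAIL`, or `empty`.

Answer: d:=e f:=Bool g:=(c -> List b)

Derivation:
step 1: unify d ~ e  [subst: {-} | 2 pending]
  bind d := e
step 2: unify f ~ Bool  [subst: {d:=e} | 1 pending]
  bind f := Bool
step 3: unify g ~ (c -> List b)  [subst: {d:=e, f:=Bool} | 0 pending]
  bind g := (c -> List b)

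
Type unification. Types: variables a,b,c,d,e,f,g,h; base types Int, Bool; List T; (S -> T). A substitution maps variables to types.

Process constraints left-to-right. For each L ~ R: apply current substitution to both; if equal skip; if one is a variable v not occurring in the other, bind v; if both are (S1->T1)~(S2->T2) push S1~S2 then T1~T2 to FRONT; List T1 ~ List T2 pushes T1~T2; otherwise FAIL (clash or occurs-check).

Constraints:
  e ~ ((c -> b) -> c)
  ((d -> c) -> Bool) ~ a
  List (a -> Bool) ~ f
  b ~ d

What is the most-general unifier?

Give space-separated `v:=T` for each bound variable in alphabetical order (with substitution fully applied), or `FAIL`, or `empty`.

Answer: a:=((d -> c) -> Bool) b:=d e:=((c -> d) -> c) f:=List (((d -> c) -> Bool) -> Bool)

Derivation:
step 1: unify e ~ ((c -> b) -> c)  [subst: {-} | 3 pending]
  bind e := ((c -> b) -> c)
step 2: unify ((d -> c) -> Bool) ~ a  [subst: {e:=((c -> b) -> c)} | 2 pending]
  bind a := ((d -> c) -> Bool)
step 3: unify List (((d -> c) -> Bool) -> Bool) ~ f  [subst: {e:=((c -> b) -> c), a:=((d -> c) -> Bool)} | 1 pending]
  bind f := List (((d -> c) -> Bool) -> Bool)
step 4: unify b ~ d  [subst: {e:=((c -> b) -> c), a:=((d -> c) -> Bool), f:=List (((d -> c) -> Bool) -> Bool)} | 0 pending]
  bind b := d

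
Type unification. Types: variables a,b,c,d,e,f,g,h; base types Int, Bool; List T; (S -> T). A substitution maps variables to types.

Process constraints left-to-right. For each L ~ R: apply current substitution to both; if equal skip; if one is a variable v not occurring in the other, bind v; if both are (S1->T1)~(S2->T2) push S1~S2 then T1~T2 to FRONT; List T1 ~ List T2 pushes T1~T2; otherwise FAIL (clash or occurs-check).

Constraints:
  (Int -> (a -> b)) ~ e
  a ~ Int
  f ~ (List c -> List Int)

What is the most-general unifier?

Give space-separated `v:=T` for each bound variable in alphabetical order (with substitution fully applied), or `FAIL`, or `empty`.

Answer: a:=Int e:=(Int -> (Int -> b)) f:=(List c -> List Int)

Derivation:
step 1: unify (Int -> (a -> b)) ~ e  [subst: {-} | 2 pending]
  bind e := (Int -> (a -> b))
step 2: unify a ~ Int  [subst: {e:=(Int -> (a -> b))} | 1 pending]
  bind a := Int
step 3: unify f ~ (List c -> List Int)  [subst: {e:=(Int -> (a -> b)), a:=Int} | 0 pending]
  bind f := (List c -> List Int)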